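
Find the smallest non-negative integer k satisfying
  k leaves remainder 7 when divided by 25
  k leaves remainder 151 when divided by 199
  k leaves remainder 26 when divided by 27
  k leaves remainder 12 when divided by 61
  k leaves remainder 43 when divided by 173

774969632

The moduli are pairwise coprime; N = 25·199·27·61·173 = 1417531725.
N/25 = 56701269; 56701269 ≡ 19 (mod 25); 19·4 ≡ 1, so inverse 4.
N/199 = 7123275; 7123275 ≡ 70 (mod 199); 70·145 ≡ 1, so inverse 145.
N/27 = 52501175; 52501175 ≡ 26 (mod 27); 26·26 ≡ 1, so inverse 26.
N/61 = 23238225; 23238225 ≡ 31 (mod 61); 31·2 ≡ 1, so inverse 2.
N/173 = 8193825; 8193825 ≡ 26 (mod 173); 26·20 ≡ 1, so inverse 20.
k ≡ 7·56701269·4 + 151·7123275·145 + 26·52501175·26 + 12·23238225·2 + 43·8193825·20 = 200646942857.
200646942857 mod 1417531725 = 774969632.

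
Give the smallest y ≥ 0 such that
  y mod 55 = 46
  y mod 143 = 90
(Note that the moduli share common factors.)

gcd(55, 143) = 11 and 11 | (90 − 46), so the pair is consistent; merging gives y ≡ 376 (mod 715), where 715 = lcm(55, 143).
The solution is unique modulo lcm(55, 143) = 715.

376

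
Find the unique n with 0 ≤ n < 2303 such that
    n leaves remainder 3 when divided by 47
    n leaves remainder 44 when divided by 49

From n ≡ 3 (mod 47) write n = 3 + 47t. Substituting into n ≡ 44 (mod 49) gives 47t ≡ 41 (mod 49), and since 47⁻¹ ≡ 24 (mod 49), t ≡ 4. Hence n ≡ 3 + 47·4 = 191 (mod 2303).

191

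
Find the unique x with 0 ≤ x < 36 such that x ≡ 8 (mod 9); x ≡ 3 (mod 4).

From x ≡ 8 (mod 9) write x = 8 + 9t. Substituting into x ≡ 3 (mod 4) gives 9t ≡ 3 (mod 4), and since 1⁻¹ ≡ 1 (mod 4), t ≡ 3. Hence x ≡ 8 + 9·3 = 35 (mod 36).

35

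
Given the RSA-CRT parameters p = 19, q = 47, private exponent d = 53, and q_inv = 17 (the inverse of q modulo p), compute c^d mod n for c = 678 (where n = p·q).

d_p = d mod (p−1) = 53 mod 18 = 17; d_q = d mod (q−1) = 7.
m₁ = c^(d_p) mod p: c ≡ 13 (mod 19), and 13^17 mod 19 = 3.
m₂ = c^(d_q) mod q: c ≡ 20 (mod 47), and 20^7 mod 47 = 26.
h = q_inv·(m₁ − m₂) mod p = 17·(3 − 26) mod 19 = 8.
m = m₂ + h·q = 26 + 8·47 = 402.

402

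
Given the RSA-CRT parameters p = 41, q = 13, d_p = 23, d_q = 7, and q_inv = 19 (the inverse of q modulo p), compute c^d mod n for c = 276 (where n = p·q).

224

m₁ = c^(d_p) mod p: c ≡ 30 (mod 41), and 30^23 mod 41 = 19.
m₂ = c^(d_q) mod q: c ≡ 3 (mod 13), and 3^7 mod 13 = 3.
h = q_inv·(m₁ − m₂) mod p = 19·(19 − 3) mod 41 = 17.
m = m₂ + h·q = 3 + 17·13 = 224.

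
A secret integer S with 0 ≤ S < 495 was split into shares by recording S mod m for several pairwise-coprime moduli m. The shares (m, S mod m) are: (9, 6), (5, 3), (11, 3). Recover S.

168

The moduli are pairwise coprime; N = 9·5·11 = 495.
N/9 = 55; 55 ≡ 1 (mod 9), inverse 1.
N/5 = 99; 99 ≡ 4 (mod 5); 4·4 ≡ 1, so inverse 4.
N/11 = 45; 45 ≡ 1 (mod 11), inverse 1.
S ≡ 6·55·1 + 3·99·4 + 3·45·1 = 1653.
1653 mod 495 = 168.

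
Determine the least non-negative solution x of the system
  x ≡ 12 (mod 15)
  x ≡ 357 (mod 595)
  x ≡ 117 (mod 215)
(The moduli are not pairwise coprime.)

64617

gcd(15, 595) = 5 and 5 | (357 − 12), so the pair is consistent; merging gives x ≡ 357 (mod 1785), where 1785 = lcm(15, 595).
gcd(1785, 215) = 5 and 5 | (117 − 357), so the pair is consistent; merging gives x ≡ 64617 (mod 76755), where 76755 = lcm(1785, 215).
The solution is unique modulo lcm(15, 595, 215) = 76755.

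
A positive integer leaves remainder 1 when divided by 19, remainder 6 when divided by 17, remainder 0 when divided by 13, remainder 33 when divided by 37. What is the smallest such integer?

The moduli are pairwise coprime; N = 19·17·13·37 = 155363.
N/19 = 8177; 8177 ≡ 7 (mod 19); 7·11 ≡ 1, so inverse 11.
N/17 = 9139; 9139 ≡ 10 (mod 17); 10·12 ≡ 1, so inverse 12.
N/13 = 11951; 11951 ≡ 4 (mod 13); 4·10 ≡ 1, so inverse 10.
N/37 = 4199; 4199 ≡ 18 (mod 37); 18·35 ≡ 1, so inverse 35.
x ≡ 1·8177·11 + 6·9139·12 + 0·11951·10 + 33·4199·35 = 5597800.
5597800 mod 155363 = 4732.

4732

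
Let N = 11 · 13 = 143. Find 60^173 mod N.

125

Mod 11: 60 ≡ 5; by Fermat, exponent reduces to 173 mod 10 = 3; 5^3 ≡ 4 (mod 11).
Mod 13: 60 ≡ 8; by Fermat, exponent reduces to 173 mod 12 = 5; 8^5 ≡ 8 (mod 13).
Combine by CRT: x ≡ 4 (mod 11), x ≡ 8 (mod 13) ⇒ x ≡ 125 (mod 143).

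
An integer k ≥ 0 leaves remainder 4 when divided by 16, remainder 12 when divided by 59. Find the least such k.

From k ≡ 4 (mod 16) write k = 4 + 16t. Substituting into k ≡ 12 (mod 59) gives 16t ≡ 8 (mod 59), and since 16⁻¹ ≡ 48 (mod 59), t ≡ 30. Hence k ≡ 4 + 16·30 = 484 (mod 944).

484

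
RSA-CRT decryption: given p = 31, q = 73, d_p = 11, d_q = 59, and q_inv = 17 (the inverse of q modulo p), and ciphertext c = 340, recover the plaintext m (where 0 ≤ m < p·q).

m₁ = c^(d_p) mod p: c ≡ 30 (mod 31), and 30^11 mod 31 = 30.
m₂ = c^(d_q) mod q: c ≡ 48 (mod 73), and 48^59 mod 73 = 50.
h = q_inv·(m₁ − m₂) mod p = 17·(30 − 50) mod 31 = 1.
m = m₂ + h·q = 50 + 1·73 = 123.

123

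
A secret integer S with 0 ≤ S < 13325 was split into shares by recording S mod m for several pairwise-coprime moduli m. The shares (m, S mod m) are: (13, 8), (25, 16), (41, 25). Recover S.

Combine the congruences pairwise.
From S ≡ 8 (mod 13) write S = 8 + 13t. Substituting into S ≡ 16 (mod 25) gives 13t ≡ 8 (mod 25), and since 13⁻¹ ≡ 2 (mod 25), t ≡ 16. Hence S ≡ 8 + 13·16 = 216 (mod 325).
From S ≡ 216 (mod 325) write S = 216 + 325t. Substituting into S ≡ 25 (mod 41) gives 325t ≡ 14 (mod 41), and since 38⁻¹ ≡ 27 (mod 41), t ≡ 9. Hence S ≡ 216 + 325·9 = 3141 (mod 13325).

3141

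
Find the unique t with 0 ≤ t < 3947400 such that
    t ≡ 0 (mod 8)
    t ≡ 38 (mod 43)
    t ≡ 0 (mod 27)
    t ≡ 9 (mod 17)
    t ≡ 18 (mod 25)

The moduli are pairwise coprime; N = 8·43·27·17·25 = 3947400.
N/8 = 493425; 493425 ≡ 1 (mod 8), inverse 1.
N/43 = 91800; 91800 ≡ 38 (mod 43); 38·17 ≡ 1, so inverse 17.
N/27 = 146200; 146200 ≡ 22 (mod 27); 22·16 ≡ 1, so inverse 16.
N/17 = 232200; 232200 ≡ 14 (mod 17); 14·11 ≡ 1, so inverse 11.
N/25 = 157896; 157896 ≡ 21 (mod 25); 21·6 ≡ 1, so inverse 6.
t ≡ 0·493425·1 + 38·91800·17 + 0·146200·16 + 9·232200·11 + 18·157896·6 = 99343368.
99343368 mod 3947400 = 658368.

658368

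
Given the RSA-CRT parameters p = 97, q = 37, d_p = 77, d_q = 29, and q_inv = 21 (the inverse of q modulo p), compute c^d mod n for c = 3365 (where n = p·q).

1863

m₁ = c^(d_p) mod p: c ≡ 67 (mod 97), and 67^77 mod 97 = 20.
m₂ = c^(d_q) mod q: c ≡ 35 (mod 37), and 35^29 mod 37 = 13.
h = q_inv·(m₁ − m₂) mod p = 21·(20 − 13) mod 97 = 50.
m = m₂ + h·q = 13 + 50·37 = 1863.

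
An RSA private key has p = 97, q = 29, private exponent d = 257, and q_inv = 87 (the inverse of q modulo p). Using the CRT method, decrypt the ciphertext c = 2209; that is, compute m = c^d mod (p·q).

d_p = d mod (p−1) = 257 mod 96 = 65; d_q = d mod (q−1) = 5.
m₁ = c^(d_p) mod p: c ≡ 75 (mod 97), and 75^65 mod 97 = 75.
m₂ = c^(d_q) mod q: c ≡ 5 (mod 29), and 5^5 mod 29 = 22.
h = q_inv·(m₁ − m₂) mod p = 87·(75 − 22) mod 97 = 52.
m = m₂ + h·q = 22 + 52·29 = 1530.

1530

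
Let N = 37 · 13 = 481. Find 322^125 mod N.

121

Mod 37: 322 ≡ 26; by Fermat, exponent reduces to 125 mod 36 = 17; 26^17 ≡ 10 (mod 37).
Mod 13: 322 ≡ 10; by Fermat, exponent reduces to 125 mod 12 = 5; 10^5 ≡ 4 (mod 13).
Combine by CRT: x ≡ 10 (mod 37), x ≡ 4 (mod 13) ⇒ x ≡ 121 (mod 481).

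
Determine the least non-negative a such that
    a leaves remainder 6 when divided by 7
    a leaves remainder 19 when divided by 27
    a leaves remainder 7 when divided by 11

370

From a ≡ 6 (mod 7) write a = 6 + 7t. Substituting into a ≡ 19 (mod 27) gives 7t ≡ 13 (mod 27), and since 7⁻¹ ≡ 4 (mod 27), t ≡ 25. Hence a ≡ 6 + 7·25 = 181 (mod 189).
From a ≡ 181 (mod 189) write a = 181 + 189t. Substituting into a ≡ 7 (mod 11) gives 189t ≡ 2 (mod 11), and since 2⁻¹ ≡ 6 (mod 11), t ≡ 1. Hence a ≡ 181 + 189·1 = 370 (mod 2079).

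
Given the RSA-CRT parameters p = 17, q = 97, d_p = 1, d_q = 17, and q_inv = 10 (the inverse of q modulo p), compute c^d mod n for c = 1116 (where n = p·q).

m₁ = c^(d_p) mod p: c ≡ 11 (mod 17), and 11^1 mod 17 = 11.
m₂ = c^(d_q) mod q: c ≡ 49 (mod 97), and 49^17 mod 97 = 66.
h = q_inv·(m₁ − m₂) mod p = 10·(11 − 66) mod 17 = 11.
m = m₂ + h·q = 66 + 11·97 = 1133.

1133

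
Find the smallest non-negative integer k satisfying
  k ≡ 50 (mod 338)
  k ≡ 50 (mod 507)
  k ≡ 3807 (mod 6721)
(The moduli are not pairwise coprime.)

Combine the congruences pairwise.
gcd(338, 507) = 169 and 169 | (50 − 50), so the pair is consistent; merging gives k ≡ 50 (mod 1014), where 1014 = lcm(338, 507).
gcd(1014, 6721) = 13 and 13 | (3807 − 50), so the pair is consistent; merging gives k ≡ 360020 (mod 524238), where 524238 = lcm(1014, 6721).
The solution is unique modulo lcm(338, 507, 6721) = 524238.

360020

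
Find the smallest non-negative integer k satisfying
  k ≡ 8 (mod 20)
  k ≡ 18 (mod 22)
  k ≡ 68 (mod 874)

87468

gcd(20, 22) = 2 and 2 | (18 − 8), so the pair is consistent; merging gives k ≡ 128 (mod 220), where 220 = lcm(20, 22).
gcd(220, 874) = 2 and 2 | (68 − 128), so the pair is consistent; merging gives k ≡ 87468 (mod 96140), where 96140 = lcm(220, 874).
The solution is unique modulo lcm(20, 22, 874) = 96140.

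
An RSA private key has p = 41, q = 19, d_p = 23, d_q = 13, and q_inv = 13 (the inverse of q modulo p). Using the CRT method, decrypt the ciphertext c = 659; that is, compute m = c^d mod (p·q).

547

m₁ = c^(d_p) mod p: c ≡ 3 (mod 41), and 3^23 mod 41 = 14.
m₂ = c^(d_q) mod q: c ≡ 13 (mod 19), and 13^13 mod 19 = 15.
h = q_inv·(m₁ − m₂) mod p = 13·(14 − 15) mod 41 = 28.
m = m₂ + h·q = 15 + 28·19 = 547.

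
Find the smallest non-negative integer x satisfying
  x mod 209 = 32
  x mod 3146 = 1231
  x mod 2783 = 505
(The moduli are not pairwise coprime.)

gcd(209, 3146) = 11 and 11 | (1231 − 32), so the pair is consistent; merging gives x ≡ 16961 (mod 59774), where 59774 = lcm(209, 3146).
gcd(59774, 2783) = 121 and 121 | (505 − 16961), so the pair is consistent; merging gives x ≡ 1152667 (mod 1374802), where 1374802 = lcm(59774, 2783).
The solution is unique modulo lcm(209, 3146, 2783) = 1374802.

1152667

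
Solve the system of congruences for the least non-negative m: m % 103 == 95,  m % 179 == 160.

9468

From m ≡ 95 (mod 103) write m = 95 + 103t. Substituting into m ≡ 160 (mod 179) gives 103t ≡ 65 (mod 179), and since 103⁻¹ ≡ 73 (mod 179), t ≡ 91. Hence m ≡ 95 + 103·91 = 9468 (mod 18437).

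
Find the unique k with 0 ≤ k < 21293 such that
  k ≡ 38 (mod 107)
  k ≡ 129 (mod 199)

Combine the congruences pairwise.
From k ≡ 38 (mod 107) write k = 38 + 107t. Substituting into k ≡ 129 (mod 199) gives 107t ≡ 91 (mod 199), and since 107⁻¹ ≡ 93 (mod 199), t ≡ 105. Hence k ≡ 38 + 107·105 = 11273 (mod 21293).

11273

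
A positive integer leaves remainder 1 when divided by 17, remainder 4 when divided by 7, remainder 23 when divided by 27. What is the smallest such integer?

The moduli are pairwise coprime; N = 17·7·27 = 3213.
N/17 = 189; 189 ≡ 2 (mod 17); 2·9 ≡ 1, so inverse 9.
N/7 = 459; 459 ≡ 4 (mod 7); 4·2 ≡ 1, so inverse 2.
N/27 = 119; 119 ≡ 11 (mod 27); 11·5 ≡ 1, so inverse 5.
t ≡ 1·189·9 + 4·459·2 + 23·119·5 = 19058.
19058 mod 3213 = 2993.

2993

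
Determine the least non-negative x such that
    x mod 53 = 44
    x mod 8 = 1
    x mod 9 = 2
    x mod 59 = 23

The moduli are pairwise coprime; N = 53·8·9·59 = 225144.
N/53 = 4248; 4248 ≡ 8 (mod 53); 8·20 ≡ 1, so inverse 20.
N/8 = 28143; 28143 ≡ 7 (mod 8); 7·7 ≡ 1, so inverse 7.
N/9 = 25016; 25016 ≡ 5 (mod 9); 5·2 ≡ 1, so inverse 2.
N/59 = 3816; 3816 ≡ 40 (mod 59); 40·31 ≡ 1, so inverse 31.
x ≡ 44·4248·20 + 1·28143·7 + 2·25016·2 + 23·3816·31 = 6756113.
6756113 mod 225144 = 1793.

1793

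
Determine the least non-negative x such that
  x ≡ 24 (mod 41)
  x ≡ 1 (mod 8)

From x ≡ 24 (mod 41) write x = 24 + 41t. Substituting into x ≡ 1 (mod 8) gives 41t ≡ 1 (mod 8), and since 1⁻¹ ≡ 1 (mod 8), t ≡ 1. Hence x ≡ 24 + 41·1 = 65 (mod 328).

65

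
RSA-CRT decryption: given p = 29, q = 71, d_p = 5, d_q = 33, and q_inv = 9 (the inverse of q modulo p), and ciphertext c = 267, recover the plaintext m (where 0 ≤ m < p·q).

m₁ = c^(d_p) mod p: c ≡ 6 (mod 29), and 6^5 mod 29 = 4.
m₂ = c^(d_q) mod q: c ≡ 54 (mod 71), and 54^33 mod 71 = 57.
h = q_inv·(m₁ − m₂) mod p = 9·(4 − 57) mod 29 = 16.
m = m₂ + h·q = 57 + 16·71 = 1193.

1193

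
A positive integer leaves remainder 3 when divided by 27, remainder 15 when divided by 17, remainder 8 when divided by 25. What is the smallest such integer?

9858

The moduli are pairwise coprime; N = 27·17·25 = 11475.
N/27 = 425; 425 ≡ 20 (mod 27); 20·23 ≡ 1, so inverse 23.
N/17 = 675; 675 ≡ 12 (mod 17); 12·10 ≡ 1, so inverse 10.
N/25 = 459; 459 ≡ 9 (mod 25); 9·14 ≡ 1, so inverse 14.
t ≡ 3·425·23 + 15·675·10 + 8·459·14 = 181983.
181983 mod 11475 = 9858.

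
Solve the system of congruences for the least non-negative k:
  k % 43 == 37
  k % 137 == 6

2746

From k ≡ 37 (mod 43) write k = 37 + 43t. Substituting into k ≡ 6 (mod 137) gives 43t ≡ 106 (mod 137), and since 43⁻¹ ≡ 51 (mod 137), t ≡ 63. Hence k ≡ 37 + 43·63 = 2746 (mod 5891).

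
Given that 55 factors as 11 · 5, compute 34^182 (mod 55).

1

Mod 11: 34 ≡ 1; by Fermat, exponent reduces to 182 mod 10 = 2; 1^2 ≡ 1 (mod 11).
Mod 5: 34 ≡ 4; by Fermat, exponent reduces to 182 mod 4 = 2; 4^2 ≡ 1 (mod 5).
Combine by CRT: x ≡ 1 (mod 11), x ≡ 1 (mod 5) ⇒ x ≡ 1 (mod 55).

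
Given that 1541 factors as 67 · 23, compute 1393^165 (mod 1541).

Mod 67: 1393 ≡ 53; by Fermat, exponent reduces to 165 mod 66 = 33; 53^33 ≡ 66 (mod 67).
Mod 23: 1393 ≡ 13; by Fermat, exponent reduces to 165 mod 22 = 11; 13^11 ≡ 1 (mod 23).
Combine by CRT: x ≡ 66 (mod 67), x ≡ 1 (mod 23) ⇒ x ≡ 1473 (mod 1541).

1473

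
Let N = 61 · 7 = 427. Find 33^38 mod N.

88

Mod 61: 33 ≡ 33; 33^38 ≡ 27 (mod 61).
Mod 7: 33 ≡ 5; by Fermat, exponent reduces to 38 mod 6 = 2; 5^2 ≡ 4 (mod 7).
Combine by CRT: x ≡ 27 (mod 61), x ≡ 4 (mod 7) ⇒ x ≡ 88 (mod 427).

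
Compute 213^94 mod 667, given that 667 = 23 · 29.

Mod 23: 213 ≡ 6; by Fermat, exponent reduces to 94 mod 22 = 6; 6^6 ≡ 12 (mod 23).
Mod 29: 213 ≡ 10; by Fermat, exponent reduces to 94 mod 28 = 10; 10^10 ≡ 6 (mod 29).
Combine by CRT: x ≡ 12 (mod 23), x ≡ 6 (mod 29) ⇒ x ≡ 35 (mod 667).

35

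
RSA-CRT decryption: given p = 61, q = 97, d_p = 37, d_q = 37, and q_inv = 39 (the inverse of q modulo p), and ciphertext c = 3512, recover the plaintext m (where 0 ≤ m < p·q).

m₁ = c^(d_p) mod p: c ≡ 35 (mod 61), and 35^37 mod 61 = 17.
m₂ = c^(d_q) mod q: c ≡ 20 (mod 97), and 20^37 mod 97 = 67.
h = q_inv·(m₁ − m₂) mod p = 39·(17 − 67) mod 61 = 2.
m = m₂ + h·q = 67 + 2·97 = 261.

261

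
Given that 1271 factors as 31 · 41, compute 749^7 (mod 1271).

Mod 31: 749 ≡ 5; 5^7 ≡ 5 (mod 31).
Mod 41: 749 ≡ 11; 11^7 ≡ 35 (mod 41).
Combine by CRT: x ≡ 5 (mod 31), x ≡ 35 (mod 41) ⇒ x ≡ 1183 (mod 1271).

1183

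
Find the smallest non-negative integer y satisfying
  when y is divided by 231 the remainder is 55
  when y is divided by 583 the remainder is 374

3289

gcd(231, 583) = 11 and 11 | (374 − 55), so the pair is consistent; merging gives y ≡ 3289 (mod 12243), where 12243 = lcm(231, 583).
The solution is unique modulo lcm(231, 583) = 12243.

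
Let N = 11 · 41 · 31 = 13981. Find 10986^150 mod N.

Mod 11: 10986 ≡ 8; since 10 | 150, by Fermat 8^150 ≡ 1 (mod 11).
Mod 41: 10986 ≡ 39; by Fermat, exponent reduces to 150 mod 40 = 30; 39^30 ≡ 40 (mod 41).
Mod 31: 10986 ≡ 12; since 30 | 150, by Fermat 12^150 ≡ 1 (mod 31).
Combine by CRT: x ≡ 1 (mod 11), x ≡ 40 (mod 41), x ≡ 1 (mod 31) ⇒ x ≡ 1024 (mod 13981).

1024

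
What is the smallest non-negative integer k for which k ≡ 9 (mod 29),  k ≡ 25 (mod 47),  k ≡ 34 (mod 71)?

8767

The moduli are pairwise coprime; N = 29·47·71 = 96773.
N/29 = 3337; 3337 ≡ 2 (mod 29); 2·15 ≡ 1, so inverse 15.
N/47 = 2059; 2059 ≡ 38 (mod 47); 38·26 ≡ 1, so inverse 26.
N/71 = 1363; 1363 ≡ 14 (mod 71); 14·66 ≡ 1, so inverse 66.
k ≡ 9·3337·15 + 25·2059·26 + 34·1363·66 = 4847417.
4847417 mod 96773 = 8767.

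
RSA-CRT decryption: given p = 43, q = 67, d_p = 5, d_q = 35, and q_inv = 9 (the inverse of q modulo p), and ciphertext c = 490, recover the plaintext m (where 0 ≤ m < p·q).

m₁ = c^(d_p) mod p: c ≡ 17 (mod 43), and 17^5 mod 43 = 40.
m₂ = c^(d_q) mod q: c ≡ 21 (mod 67), and 21^35 mod 67 = 39.
h = q_inv·(m₁ − m₂) mod p = 9·(40 − 39) mod 43 = 9.
m = m₂ + h·q = 39 + 9·67 = 642.

642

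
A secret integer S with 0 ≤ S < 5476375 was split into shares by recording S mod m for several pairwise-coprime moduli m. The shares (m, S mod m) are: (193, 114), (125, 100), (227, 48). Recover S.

3513100

From S ≡ 114 (mod 193) write S = 114 + 193t. Substituting into S ≡ 100 (mod 125) gives 193t ≡ 111 (mod 125), and since 68⁻¹ ≡ 57 (mod 125), t ≡ 77. Hence S ≡ 114 + 193·77 = 14975 (mod 24125).
From S ≡ 14975 (mod 24125) write S = 14975 + 24125t. Substituting into S ≡ 48 (mod 227) gives 24125t ≡ 55 (mod 227), and since 63⁻¹ ≡ 209 (mod 227), t ≡ 145. Hence S ≡ 14975 + 24125·145 = 3513100 (mod 5476375).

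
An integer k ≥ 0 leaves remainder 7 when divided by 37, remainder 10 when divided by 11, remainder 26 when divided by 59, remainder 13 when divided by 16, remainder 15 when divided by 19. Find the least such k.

The moduli are pairwise coprime; N = 37·11·59·16·19 = 7299952.
N/37 = 197296; 197296 ≡ 12 (mod 37); 12·34 ≡ 1, so inverse 34.
N/11 = 663632; 663632 ≡ 2 (mod 11); 2·6 ≡ 1, so inverse 6.
N/59 = 123728; 123728 ≡ 5 (mod 59); 5·12 ≡ 1, so inverse 12.
N/16 = 456247; 456247 ≡ 7 (mod 16); 7·7 ≡ 1, so inverse 7.
N/19 = 384208; 384208 ≡ 9 (mod 19); 9·17 ≡ 1, so inverse 17.
k ≡ 7·197296·34 + 10·663632·6 + 26·123728·12 + 13·456247·7 + 15·384208·17 = 264869021.
264869021 mod 7299952 = 2070749.

2070749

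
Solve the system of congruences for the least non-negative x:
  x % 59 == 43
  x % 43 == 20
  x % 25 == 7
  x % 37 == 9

The moduli are pairwise coprime; N = 59·43·25·37 = 2346725.
N/59 = 39775; 39775 ≡ 9 (mod 59); 9·46 ≡ 1, so inverse 46.
N/43 = 54575; 54575 ≡ 8 (mod 43); 8·27 ≡ 1, so inverse 27.
N/25 = 93869; 93869 ≡ 19 (mod 25); 19·4 ≡ 1, so inverse 4.
N/37 = 63425; 63425 ≡ 7 (mod 37); 7·16 ≡ 1, so inverse 16.
x ≡ 43·39775·46 + 20·54575·27 + 7·93869·4 + 9·63425·16 = 119906982.
119906982 mod 2346725 = 224007.

224007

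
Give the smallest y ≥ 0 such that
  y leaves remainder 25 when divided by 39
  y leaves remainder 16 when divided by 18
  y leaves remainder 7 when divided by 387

gcd(39, 18) = 3 and 3 | (16 − 25), so the pair is consistent; merging gives y ≡ 142 (mod 234), where 234 = lcm(39, 18).
gcd(234, 387) = 9 and 9 | (7 − 142), so the pair is consistent; merging gives y ≡ 2716 (mod 10062), where 10062 = lcm(234, 387).
The solution is unique modulo lcm(39, 18, 387) = 10062.

2716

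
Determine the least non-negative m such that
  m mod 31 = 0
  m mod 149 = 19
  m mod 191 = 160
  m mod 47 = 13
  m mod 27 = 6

1061404350

The moduli are pairwise coprime; N = 31·149·191·47·27 = 1119548601.
N/31 = 36114471; 36114471 ≡ 29 (mod 31); 29·15 ≡ 1, so inverse 15.
N/149 = 7513749; 7513749 ≡ 126 (mod 149); 126·136 ≡ 1, so inverse 136.
N/191 = 5861511; 5861511 ≡ 103 (mod 191); 103·102 ≡ 1, so inverse 102.
N/47 = 23820183; 23820183 ≡ 19 (mod 47); 19·5 ≡ 1, so inverse 5.
N/27 = 41464763; 41464763 ≡ 26 (mod 27); 26·26 ≡ 1, so inverse 26.
m ≡ 0·36114471·15 + 19·7513749·136 + 160·5861511·102 + 13·23820183·5 + 6·41464763·26 = 123092201859.
123092201859 mod 1119548601 = 1061404350.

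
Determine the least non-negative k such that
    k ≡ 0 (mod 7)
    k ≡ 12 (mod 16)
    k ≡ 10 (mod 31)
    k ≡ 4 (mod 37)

From k ≡ 0 (mod 7) write k = 0 + 7t. Substituting into k ≡ 12 (mod 16) gives 7t ≡ 12 (mod 16), and since 7⁻¹ ≡ 7 (mod 16), t ≡ 4. Hence k ≡ 0 + 7·4 = 28 (mod 112).
From k ≡ 28 (mod 112) write k = 28 + 112t. Substituting into k ≡ 10 (mod 31) gives 112t ≡ 13 (mod 31), and since 19⁻¹ ≡ 18 (mod 31), t ≡ 17. Hence k ≡ 28 + 112·17 = 1932 (mod 3472).
From k ≡ 1932 (mod 3472) write k = 1932 + 3472t. Substituting into k ≡ 4 (mod 37) gives 3472t ≡ 33 (mod 37), and since 31⁻¹ ≡ 6 (mod 37), t ≡ 13. Hence k ≡ 1932 + 3472·13 = 47068 (mod 128464).

47068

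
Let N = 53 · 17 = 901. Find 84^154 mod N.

409

Mod 53: 84 ≡ 31; by Fermat, exponent reduces to 154 mod 52 = 50; 31^50 ≡ 38 (mod 53).
Mod 17: 84 ≡ 16; by Fermat, exponent reduces to 154 mod 16 = 10; 16^10 ≡ 1 (mod 17).
Combine by CRT: x ≡ 38 (mod 53), x ≡ 1 (mod 17) ⇒ x ≡ 409 (mod 901).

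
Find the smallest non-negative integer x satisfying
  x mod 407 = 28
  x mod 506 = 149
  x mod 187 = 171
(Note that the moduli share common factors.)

190911

gcd(407, 506) = 11 and 11 | (149 − 28), so the pair is consistent; merging gives x ≡ 3691 (mod 18722), where 18722 = lcm(407, 506).
gcd(18722, 187) = 11 and 11 | (171 − 3691), so the pair is consistent; merging gives x ≡ 190911 (mod 318274), where 318274 = lcm(18722, 187).
The solution is unique modulo lcm(407, 506, 187) = 318274.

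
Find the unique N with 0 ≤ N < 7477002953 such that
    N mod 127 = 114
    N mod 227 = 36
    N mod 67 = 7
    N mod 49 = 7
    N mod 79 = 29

From N ≡ 114 (mod 127) write N = 114 + 127t. Substituting into N ≡ 36 (mod 227) gives 127t ≡ 149 (mod 227), and since 127⁻¹ ≡ 143 (mod 227), t ≡ 196. Hence N ≡ 114 + 127·196 = 25006 (mod 28829).
From N ≡ 25006 (mod 28829) write N = 25006 + 28829t. Substituting into N ≡ 7 (mod 67) gives 28829t ≡ 59 (mod 67), and since 19⁻¹ ≡ 60 (mod 67), t ≡ 56. Hence N ≡ 25006 + 28829·56 = 1639430 (mod 1931543).
From N ≡ 1639430 (mod 1931543) write N = 1639430 + 1931543t. Substituting into N ≡ 7 (mod 49) gives 1931543t ≡ 19 (mod 49), and since 12⁻¹ ≡ 45 (mod 49), t ≡ 22. Hence N ≡ 1639430 + 1931543·22 = 44133376 (mod 94645607).
From N ≡ 44133376 (mod 94645607) write N = 44133376 + 94645607t. Substituting into N ≡ 29 (mod 79) gives 94645607t ≡ 3 (mod 79), and since 52⁻¹ ≡ 38 (mod 79), t ≡ 35. Hence N ≡ 44133376 + 94645607·35 = 3356729621 (mod 7477002953).

3356729621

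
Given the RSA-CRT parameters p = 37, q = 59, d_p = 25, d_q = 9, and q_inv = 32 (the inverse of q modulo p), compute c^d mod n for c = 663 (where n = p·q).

m₁ = c^(d_p) mod p: c ≡ 34 (mod 37), and 34^25 mod 37 = 33.
m₂ = c^(d_q) mod q: c ≡ 14 (mod 59), and 14^9 mod 59 = 37.
h = q_inv·(m₁ − m₂) mod p = 32·(33 − 37) mod 37 = 20.
m = m₂ + h·q = 37 + 20·59 = 1217.

1217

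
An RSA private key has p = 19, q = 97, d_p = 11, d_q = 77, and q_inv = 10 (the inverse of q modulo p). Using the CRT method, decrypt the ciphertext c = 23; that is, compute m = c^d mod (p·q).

m₁ = c^(d_p) mod p: c ≡ 4 (mod 19), and 4^11 mod 19 = 16.
m₂ = c^(d_q) mod q: c ≡ 23 (mod 97), and 23^77 mod 97 = 84.
h = q_inv·(m₁ − m₂) mod p = 10·(16 − 84) mod 19 = 4.
m = m₂ + h·q = 84 + 4·97 = 472.

472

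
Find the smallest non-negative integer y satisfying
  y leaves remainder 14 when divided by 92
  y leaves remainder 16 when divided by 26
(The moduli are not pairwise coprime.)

gcd(92, 26) = 2 and 2 | (16 − 14), so the pair is consistent; merging gives y ≡ 198 (mod 1196), where 1196 = lcm(92, 26).
The solution is unique modulo lcm(92, 26) = 1196.

198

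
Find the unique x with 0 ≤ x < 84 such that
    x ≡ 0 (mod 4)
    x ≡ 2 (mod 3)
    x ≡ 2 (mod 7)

From x ≡ 0 (mod 4) write x = 0 + 4t. Substituting into x ≡ 2 (mod 3) gives 4t ≡ 2 (mod 3), and since 1⁻¹ ≡ 1 (mod 3), t ≡ 2. Hence x ≡ 0 + 4·2 = 8 (mod 12).
From x ≡ 8 (mod 12) write x = 8 + 12t. Substituting into x ≡ 2 (mod 7) gives 12t ≡ 1 (mod 7), and since 5⁻¹ ≡ 3 (mod 7), t ≡ 3. Hence x ≡ 8 + 12·3 = 44 (mod 84).

44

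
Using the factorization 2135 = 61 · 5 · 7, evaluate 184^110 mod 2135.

Mod 61: 184 ≡ 1; by Fermat, exponent reduces to 110 mod 60 = 50; 1^50 ≡ 1 (mod 61).
Mod 5: 184 ≡ 4; by Fermat, exponent reduces to 110 mod 4 = 2; 4^2 ≡ 1 (mod 5).
Mod 7: 184 ≡ 2; by Fermat, exponent reduces to 110 mod 6 = 2; 2^2 ≡ 4 (mod 7).
Combine by CRT: x ≡ 1 (mod 61), x ≡ 1 (mod 5), x ≡ 4 (mod 7) ⇒ x ≡ 1831 (mod 2135).

1831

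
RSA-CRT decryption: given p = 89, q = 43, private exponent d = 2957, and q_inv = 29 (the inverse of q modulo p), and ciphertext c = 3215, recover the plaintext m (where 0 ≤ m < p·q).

d_p = d mod (p−1) = 2957 mod 88 = 53; d_q = d mod (q−1) = 17.
m₁ = c^(d_p) mod p: c ≡ 11 (mod 89), and 11^53 mod 89 = 25.
m₂ = c^(d_q) mod q: c ≡ 33 (mod 43), and 33^17 mod 43 = 34.
h = q_inv·(m₁ − m₂) mod p = 29·(25 − 34) mod 89 = 6.
m = m₂ + h·q = 34 + 6·43 = 292.

292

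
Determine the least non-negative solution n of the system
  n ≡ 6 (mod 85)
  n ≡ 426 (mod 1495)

18366

Combine the congruences pairwise.
gcd(85, 1495) = 5 and 5 | (426 − 6), so the pair is consistent; merging gives n ≡ 18366 (mod 25415), where 25415 = lcm(85, 1495).
The solution is unique modulo lcm(85, 1495) = 25415.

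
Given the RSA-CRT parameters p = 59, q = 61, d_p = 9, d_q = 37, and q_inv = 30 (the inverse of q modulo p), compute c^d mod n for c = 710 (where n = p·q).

m₁ = c^(d_p) mod p: c ≡ 2 (mod 59), and 2^9 mod 59 = 40.
m₂ = c^(d_q) mod q: c ≡ 39 (mod 61), and 39^37 mod 61 = 5.
h = q_inv·(m₁ − m₂) mod p = 30·(40 − 5) mod 59 = 47.
m = m₂ + h·q = 5 + 47·61 = 2872.

2872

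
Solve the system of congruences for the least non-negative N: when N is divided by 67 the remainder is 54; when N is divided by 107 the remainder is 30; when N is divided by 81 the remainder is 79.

From N ≡ 54 (mod 67) write N = 54 + 67t. Substituting into N ≡ 30 (mod 107) gives 67t ≡ 83 (mod 107), and since 67⁻¹ ≡ 8 (mod 107), t ≡ 22. Hence N ≡ 54 + 67·22 = 1528 (mod 7169).
From N ≡ 1528 (mod 7169) write N = 1528 + 7169t. Substituting into N ≡ 79 (mod 81) gives 7169t ≡ 9 (mod 81), and since 41⁻¹ ≡ 2 (mod 81), t ≡ 18. Hence N ≡ 1528 + 7169·18 = 130570 (mod 580689).

130570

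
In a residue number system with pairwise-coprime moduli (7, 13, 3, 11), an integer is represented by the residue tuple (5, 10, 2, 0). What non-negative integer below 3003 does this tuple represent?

803

From x ≡ 5 (mod 7) write x = 5 + 7t. Substituting into x ≡ 10 (mod 13) gives 7t ≡ 5 (mod 13), and since 7⁻¹ ≡ 2 (mod 13), t ≡ 10. Hence x ≡ 5 + 7·10 = 75 (mod 91).
From x ≡ 75 (mod 91) write x = 75 + 91t. Substituting into x ≡ 2 (mod 3) gives 91t ≡ 2 (mod 3), and since 1⁻¹ ≡ 1 (mod 3), t ≡ 2. Hence x ≡ 75 + 91·2 = 257 (mod 273).
From x ≡ 257 (mod 273) write x = 257 + 273t. Substituting into x ≡ 0 (mod 11) gives 273t ≡ 7 (mod 11), and since 9⁻¹ ≡ 5 (mod 11), t ≡ 2. Hence x ≡ 257 + 273·2 = 803 (mod 3003).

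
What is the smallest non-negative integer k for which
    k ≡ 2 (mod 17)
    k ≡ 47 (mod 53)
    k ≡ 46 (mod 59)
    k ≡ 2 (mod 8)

The moduli are pairwise coprime; N = 17·53·59·8 = 425272.
N/17 = 25016; 25016 ≡ 9 (mod 17); 9·2 ≡ 1, so inverse 2.
N/53 = 8024; 8024 ≡ 21 (mod 53); 21·48 ≡ 1, so inverse 48.
N/59 = 7208; 7208 ≡ 10 (mod 59); 10·6 ≡ 1, so inverse 6.
N/8 = 53159; 53159 ≡ 7 (mod 8); 7·7 ≡ 1, so inverse 7.
k ≡ 2·25016·2 + 47·8024·48 + 46·7208·6 + 2·53159·7 = 20935842.
20935842 mod 425272 = 97514.

97514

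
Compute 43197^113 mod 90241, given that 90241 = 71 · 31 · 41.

65335

Mod 71: 43197 ≡ 29; by Fermat, exponent reduces to 113 mod 70 = 43; 29^43 ≡ 15 (mod 71).
Mod 31: 43197 ≡ 14; by Fermat, exponent reduces to 113 mod 30 = 23; 14^23 ≡ 18 (mod 31).
Mod 41: 43197 ≡ 24; by Fermat, exponent reduces to 113 mod 40 = 33; 24^33 ≡ 22 (mod 41).
Combine by CRT: x ≡ 15 (mod 71), x ≡ 18 (mod 31), x ≡ 22 (mod 41) ⇒ x ≡ 65335 (mod 90241).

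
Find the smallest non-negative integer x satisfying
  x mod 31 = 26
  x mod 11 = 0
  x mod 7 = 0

770

The moduli are pairwise coprime; N = 31·11·7 = 2387.
N/31 = 77; 77 ≡ 15 (mod 31); 15·29 ≡ 1, so inverse 29.
N/11 = 217; 217 ≡ 8 (mod 11); 8·7 ≡ 1, so inverse 7.
N/7 = 341; 341 ≡ 5 (mod 7); 5·3 ≡ 1, so inverse 3.
x ≡ 26·77·29 + 0·217·7 + 0·341·3 = 58058.
58058 mod 2387 = 770.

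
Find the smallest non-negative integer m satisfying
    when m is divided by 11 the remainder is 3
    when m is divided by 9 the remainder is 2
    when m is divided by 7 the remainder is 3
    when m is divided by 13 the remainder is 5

8858

The moduli are pairwise coprime; N = 11·9·7·13 = 9009.
N/11 = 819; 819 ≡ 5 (mod 11); 5·9 ≡ 1, so inverse 9.
N/9 = 1001; 1001 ≡ 2 (mod 9); 2·5 ≡ 1, so inverse 5.
N/7 = 1287; 1287 ≡ 6 (mod 7); 6·6 ≡ 1, so inverse 6.
N/13 = 693; 693 ≡ 4 (mod 13); 4·10 ≡ 1, so inverse 10.
m ≡ 3·819·9 + 2·1001·5 + 3·1287·6 + 5·693·10 = 89939.
89939 mod 9009 = 8858.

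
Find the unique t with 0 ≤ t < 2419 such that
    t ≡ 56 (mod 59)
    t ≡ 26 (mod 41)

From t ≡ 56 (mod 59) write t = 56 + 59s. Substituting into t ≡ 26 (mod 41) gives 59s ≡ 11 (mod 41), and since 18⁻¹ ≡ 16 (mod 41), s ≡ 12. Hence t ≡ 56 + 59·12 = 764 (mod 2419).

764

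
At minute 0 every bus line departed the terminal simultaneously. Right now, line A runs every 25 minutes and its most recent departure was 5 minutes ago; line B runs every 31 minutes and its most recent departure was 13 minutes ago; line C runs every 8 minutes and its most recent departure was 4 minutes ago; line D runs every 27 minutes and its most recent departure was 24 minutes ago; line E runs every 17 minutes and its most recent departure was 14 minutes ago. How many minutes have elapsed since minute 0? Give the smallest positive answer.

The moduli are pairwise coprime; N = 25·31·8·27·17 = 2845800.
N/25 = 113832; 113832 ≡ 7 (mod 25); 7·18 ≡ 1, so inverse 18.
N/31 = 91800; 91800 ≡ 9 (mod 31); 9·7 ≡ 1, so inverse 7.
N/8 = 355725; 355725 ≡ 5 (mod 8); 5·5 ≡ 1, so inverse 5.
N/27 = 105400; 105400 ≡ 19 (mod 27); 19·10 ≡ 1, so inverse 10.
N/17 = 167400; 167400 ≡ 1 (mod 17), inverse 1.
t ≡ 5·113832·18 + 13·91800·7 + 4·355725·5 + 24·105400·10 + 14·167400·1 = 53352780.
53352780 mod 2845800 = 2128380.

2128380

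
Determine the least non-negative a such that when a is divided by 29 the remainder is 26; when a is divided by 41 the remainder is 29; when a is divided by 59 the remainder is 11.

14584

The moduli are pairwise coprime; N = 29·41·59 = 70151.
N/29 = 2419; 2419 ≡ 12 (mod 29); 12·17 ≡ 1, so inverse 17.
N/41 = 1711; 1711 ≡ 30 (mod 41); 30·26 ≡ 1, so inverse 26.
N/59 = 1189; 1189 ≡ 9 (mod 59); 9·46 ≡ 1, so inverse 46.
a ≡ 26·2419·17 + 29·1711·26 + 11·1189·46 = 2960926.
2960926 mod 70151 = 14584.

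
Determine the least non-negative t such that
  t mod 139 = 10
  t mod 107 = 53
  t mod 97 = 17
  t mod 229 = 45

238309811

The moduli are pairwise coprime; N = 139·107·97·229 = 330373949.
N/139 = 2376791; 2376791 ≡ 30 (mod 139); 30·51 ≡ 1, so inverse 51.
N/107 = 3087607; 3087607 ≡ 15 (mod 107); 15·50 ≡ 1, so inverse 50.
N/97 = 3405917; 3405917 ≡ 53 (mod 97); 53·11 ≡ 1, so inverse 11.
N/229 = 1442681; 1442681 ≡ 210 (mod 229); 210·12 ≡ 1, so inverse 12.
t ≡ 10·2376791·51 + 53·3087607·50 + 17·3405917·11 + 45·1442681·12 = 10810276179.
10810276179 mod 330373949 = 238309811.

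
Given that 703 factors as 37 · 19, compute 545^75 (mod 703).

221

Mod 37: 545 ≡ 27; by Fermat, exponent reduces to 75 mod 36 = 3; 27^3 ≡ 36 (mod 37).
Mod 19: 545 ≡ 13; by Fermat, exponent reduces to 75 mod 18 = 3; 13^3 ≡ 12 (mod 19).
Combine by CRT: x ≡ 36 (mod 37), x ≡ 12 (mod 19) ⇒ x ≡ 221 (mod 703).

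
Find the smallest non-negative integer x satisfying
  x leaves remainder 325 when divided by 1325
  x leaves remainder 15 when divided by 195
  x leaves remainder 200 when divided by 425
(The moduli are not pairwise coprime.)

gcd(1325, 195) = 5 and 5 | (15 − 325), so the pair is consistent; merging gives x ≡ 49350 (mod 51675), where 51675 = lcm(1325, 195).
gcd(51675, 425) = 25 and 25 | (200 − 49350), so the pair is consistent; merging gives x ≡ 256050 (mod 878475), where 878475 = lcm(51675, 425).
The solution is unique modulo lcm(1325, 195, 425) = 878475.

256050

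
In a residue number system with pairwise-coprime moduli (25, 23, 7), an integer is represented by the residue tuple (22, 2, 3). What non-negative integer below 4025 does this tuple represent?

3797

From x ≡ 22 (mod 25) write x = 22 + 25t. Substituting into x ≡ 2 (mod 23) gives 25t ≡ 3 (mod 23), and since 2⁻¹ ≡ 12 (mod 23), t ≡ 13. Hence x ≡ 22 + 25·13 = 347 (mod 575).
From x ≡ 347 (mod 575) write x = 347 + 575t. Substituting into x ≡ 3 (mod 7) gives 575t ≡ 6 (mod 7), and since 1⁻¹ ≡ 1 (mod 7), t ≡ 6. Hence x ≡ 347 + 575·6 = 3797 (mod 4025).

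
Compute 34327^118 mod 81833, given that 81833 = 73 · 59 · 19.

Mod 73: 34327 ≡ 17; by Fermat, exponent reduces to 118 mod 72 = 46; 17^46 ≡ 24 (mod 73).
Mod 59: 34327 ≡ 48; by Fermat, exponent reduces to 118 mod 58 = 2; 48^2 ≡ 3 (mod 59).
Mod 19: 34327 ≡ 13; by Fermat, exponent reduces to 118 mod 18 = 10; 13^10 ≡ 6 (mod 19).
Combine by CRT: x ≡ 24 (mod 73), x ≡ 3 (mod 59), x ≡ 6 (mod 19) ⇒ x ≡ 36524 (mod 81833).

36524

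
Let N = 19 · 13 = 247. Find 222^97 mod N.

Mod 19: 222 ≡ 13; by Fermat, exponent reduces to 97 mod 18 = 7; 13^7 ≡ 10 (mod 19).
Mod 13: 222 ≡ 1; by Fermat, exponent reduces to 97 mod 12 = 1; 1^1 ≡ 1 (mod 13).
Combine by CRT: x ≡ 10 (mod 19), x ≡ 1 (mod 13) ⇒ x ≡ 105 (mod 247).

105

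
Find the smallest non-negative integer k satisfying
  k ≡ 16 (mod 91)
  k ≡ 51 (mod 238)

Combine the congruences pairwise.
gcd(91, 238) = 7 and 7 | (51 − 16), so the pair is consistent; merging gives k ≡ 289 (mod 3094), where 3094 = lcm(91, 238).
The solution is unique modulo lcm(91, 238) = 3094.

289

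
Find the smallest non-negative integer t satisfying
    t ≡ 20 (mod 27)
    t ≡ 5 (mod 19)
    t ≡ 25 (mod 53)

The moduli are pairwise coprime; N = 27·19·53 = 27189.
N/27 = 1007; 1007 ≡ 8 (mod 27); 8·17 ≡ 1, so inverse 17.
N/19 = 1431; 1431 ≡ 6 (mod 19); 6·16 ≡ 1, so inverse 16.
N/53 = 513; 513 ≡ 36 (mod 53); 36·28 ≡ 1, so inverse 28.
t ≡ 20·1007·17 + 5·1431·16 + 25·513·28 = 815960.
815960 mod 27189 = 290.

290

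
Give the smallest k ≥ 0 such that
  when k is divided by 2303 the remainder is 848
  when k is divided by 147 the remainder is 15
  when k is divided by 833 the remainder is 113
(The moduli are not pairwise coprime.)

19272

gcd(2303, 147) = 49 and 49 | (15 − 848), so the pair is consistent; merging gives k ≡ 5454 (mod 6909), where 6909 = lcm(2303, 147).
gcd(6909, 833) = 49 and 49 | (113 − 5454), so the pair is consistent; merging gives k ≡ 19272 (mod 117453), where 117453 = lcm(6909, 833).
The solution is unique modulo lcm(2303, 147, 833) = 117453.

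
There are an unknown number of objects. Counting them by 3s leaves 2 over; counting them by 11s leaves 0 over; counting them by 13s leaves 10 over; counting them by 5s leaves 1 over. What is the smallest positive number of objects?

The moduli are pairwise coprime; M = 3·11·13·5 = 2145.
M/3 = 715; 715 ≡ 1 (mod 3), inverse 1.
M/11 = 195; 195 ≡ 8 (mod 11); 8·7 ≡ 1, so inverse 7.
M/13 = 165; 165 ≡ 9 (mod 13); 9·3 ≡ 1, so inverse 3.
M/5 = 429; 429 ≡ 4 (mod 5); 4·4 ≡ 1, so inverse 4.
N ≡ 2·715·1 + 0·195·7 + 10·165·3 + 1·429·4 = 8096.
8096 mod 2145 = 1661.

1661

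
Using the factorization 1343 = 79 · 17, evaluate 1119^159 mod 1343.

Mod 79: 1119 ≡ 13; by Fermat, exponent reduces to 159 mod 78 = 3; 13^3 ≡ 64 (mod 79).
Mod 17: 1119 ≡ 14; by Fermat, exponent reduces to 159 mod 16 = 15; 14^15 ≡ 11 (mod 17).
Combine by CRT: x ≡ 64 (mod 79), x ≡ 11 (mod 17) ⇒ x ≡ 538 (mod 1343).

538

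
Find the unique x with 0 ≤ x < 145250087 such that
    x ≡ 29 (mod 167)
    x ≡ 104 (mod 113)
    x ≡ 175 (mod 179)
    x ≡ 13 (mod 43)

142791876

The moduli are pairwise coprime; N = 167·113·179·43 = 145250087.
N/167 = 869761; 869761 ≡ 25 (mod 167); 25·147 ≡ 1, so inverse 147.
N/113 = 1285399; 1285399 ≡ 24 (mod 113); 24·33 ≡ 1, so inverse 33.
N/179 = 811453; 811453 ≡ 46 (mod 179); 46·144 ≡ 1, so inverse 144.
N/43 = 3377909; 3377909 ≡ 1 (mod 43), inverse 1.
x ≡ 29·869761·147 + 104·1285399·33 + 175·811453·144 + 13·3377909·1 = 28611808928.
28611808928 mod 145250087 = 142791876.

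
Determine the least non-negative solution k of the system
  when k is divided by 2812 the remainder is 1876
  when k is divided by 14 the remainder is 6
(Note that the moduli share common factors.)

Combine the congruences pairwise.
gcd(2812, 14) = 2 and 2 | (6 − 1876), so the pair is consistent; merging gives k ≡ 13124 (mod 19684), where 19684 = lcm(2812, 14).
The solution is unique modulo lcm(2812, 14) = 19684.

13124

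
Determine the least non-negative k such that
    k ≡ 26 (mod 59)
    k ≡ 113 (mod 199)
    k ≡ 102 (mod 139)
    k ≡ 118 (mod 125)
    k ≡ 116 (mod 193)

Combine the congruences pairwise.
From k ≡ 26 (mod 59) write k = 26 + 59t. Substituting into k ≡ 113 (mod 199) gives 59t ≡ 87 (mod 199), and since 59⁻¹ ≡ 27 (mod 199), t ≡ 160. Hence k ≡ 26 + 59·160 = 9466 (mod 11741).
From k ≡ 9466 (mod 11741) write k = 9466 + 11741t. Substituting into k ≡ 102 (mod 139) gives 11741t ≡ 88 (mod 139), and since 65⁻¹ ≡ 77 (mod 139), t ≡ 104. Hence k ≡ 9466 + 11741·104 = 1230530 (mod 1631999).
From k ≡ 1230530 (mod 1631999) write k = 1230530 + 1631999t. Substituting into k ≡ 118 (mod 125) gives 1631999t ≡ 88 (mod 125), and since 124⁻¹ ≡ 124 (mod 125), t ≡ 37. Hence k ≡ 1230530 + 1631999·37 = 61614493 (mod 203999875).
From k ≡ 61614493 (mod 203999875) write k = 61614493 + 203999875t. Substituting into k ≡ 116 (mod 193) gives 203999875t ≡ 101 (mod 193), and since 33⁻¹ ≡ 117 (mod 193), t ≡ 44. Hence k ≡ 61614493 + 203999875·44 = 9037608993 (mod 39371975875).

9037608993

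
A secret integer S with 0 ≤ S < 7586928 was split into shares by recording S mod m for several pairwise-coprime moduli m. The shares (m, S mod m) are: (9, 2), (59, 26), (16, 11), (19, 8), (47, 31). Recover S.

Combine the congruences pairwise.
From S ≡ 2 (mod 9) write S = 2 + 9t. Substituting into S ≡ 26 (mod 59) gives 9t ≡ 24 (mod 59), and since 9⁻¹ ≡ 46 (mod 59), t ≡ 42. Hence S ≡ 2 + 9·42 = 380 (mod 531).
From S ≡ 380 (mod 531) write S = 380 + 531t. Substituting into S ≡ 11 (mod 16) gives 531t ≡ 15 (mod 16), and since 3⁻¹ ≡ 11 (mod 16), t ≡ 5. Hence S ≡ 380 + 531·5 = 3035 (mod 8496).
From S ≡ 3035 (mod 8496) write S = 3035 + 8496t. Substituting into S ≡ 8 (mod 19) gives 8496t ≡ 13 (mod 19), and since 3⁻¹ ≡ 13 (mod 19), t ≡ 17. Hence S ≡ 3035 + 8496·17 = 147467 (mod 161424).
From S ≡ 147467 (mod 161424) write S = 147467 + 161424t. Substituting into S ≡ 31 (mod 47) gives 161424t ≡ 3 (mod 47), and since 26⁻¹ ≡ 38 (mod 47), t ≡ 20. Hence S ≡ 147467 + 161424·20 = 3375947 (mod 7586928).

3375947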